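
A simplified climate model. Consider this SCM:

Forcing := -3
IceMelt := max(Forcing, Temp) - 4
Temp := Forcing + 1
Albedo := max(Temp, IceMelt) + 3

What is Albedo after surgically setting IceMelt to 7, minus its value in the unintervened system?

The intervention breaks the incoming arrows to IceMelt: IceMelt := max(Forcing, Temp) - 4 no longer applies, and IceMelt = 7.
Temp = Forcing + 1  [with Forcing=-3]  = -2
Albedo = max(Temp, IceMelt) + 3  [with Temp=-2, IceMelt=7]  = 10
Without intervention: Temp = Forcing + 1  [with Forcing=-3]  = -2; IceMelt = max(Forcing, Temp) - 4  [with Forcing=-3, Temp=-2]  = -6; Albedo = max(Temp, IceMelt) + 3  [with Temp=-2, IceMelt=-6]  = 1.
Change = 10 − 1 = 9.

9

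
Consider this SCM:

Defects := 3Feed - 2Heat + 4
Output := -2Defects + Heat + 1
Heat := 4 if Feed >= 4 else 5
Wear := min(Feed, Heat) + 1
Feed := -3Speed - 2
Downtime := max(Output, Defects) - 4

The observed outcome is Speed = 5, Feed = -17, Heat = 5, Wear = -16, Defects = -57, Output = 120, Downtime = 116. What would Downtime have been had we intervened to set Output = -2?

-6

Intervening sets Output = -2 and removes its equation (Output := -2Defects + Heat + 1).
Feed = -3Speed - 2  [with Speed=5]  = -17
Heat = 4 if Feed >= 4 else 5  [with Feed=-17]  = 5
Defects = 3Feed - 2Heat + 4  [with Feed=-17, Heat=5]  = -57
Downtime = max(Output, Defects) - 4  [with Output=-2, Defects=-57]  = -6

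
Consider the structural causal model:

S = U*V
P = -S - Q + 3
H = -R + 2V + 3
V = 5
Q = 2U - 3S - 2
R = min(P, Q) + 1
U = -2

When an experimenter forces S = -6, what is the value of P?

-3

do(S=-6) replaces the equation S = U*V with the constant S = -6.
Q = 2U - 3S - 2  [with U=-2, S=-6]  = 12
P = -S - Q + 3  [with S=-6, Q=12]  = -3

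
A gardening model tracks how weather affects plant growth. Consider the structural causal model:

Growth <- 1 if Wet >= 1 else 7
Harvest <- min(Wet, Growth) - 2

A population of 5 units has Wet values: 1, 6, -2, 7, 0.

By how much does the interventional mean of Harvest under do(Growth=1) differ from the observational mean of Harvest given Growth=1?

The intervention sets Growth=1 in all 5 units regardless of Wet. Recomputing Harvest per unit gives -1, -1, -4, -1, -2; average -1.8.
Conditioning on Growth=1 selects the 3 unit(s) with Wet ∈ {1, 6, 7}. Their Harvest values: -1, -1, -1. Mean = -1.
Difference = -1.8 − (-1) = -0.8.

-0.8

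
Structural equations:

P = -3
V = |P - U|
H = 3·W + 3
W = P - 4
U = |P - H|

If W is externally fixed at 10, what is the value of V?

39

do(W=10) replaces the equation W = P - 4 with the constant W = 10.
H = 3·W + 3  [with W=10]  = 33
U = |P - H|  [with P=-3, H=33]  = 36
V = |P - U|  [with P=-3, U=36]  = 39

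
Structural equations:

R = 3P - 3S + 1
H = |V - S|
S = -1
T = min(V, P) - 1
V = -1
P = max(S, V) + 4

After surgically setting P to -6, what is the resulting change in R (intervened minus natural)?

The intervention breaks the incoming arrows to P: P = max(S, V) + 4 no longer applies, and P = -6.
R = 3P - 3S + 1  [with P=-6, S=-1]  = -14
Without intervention: P = max(S, V) + 4  [with S=-1, V=-1]  = 3; R = 3P - 3S + 1  [with P=3, S=-1]  = 13.
Change = -14 − 13 = -27.

-27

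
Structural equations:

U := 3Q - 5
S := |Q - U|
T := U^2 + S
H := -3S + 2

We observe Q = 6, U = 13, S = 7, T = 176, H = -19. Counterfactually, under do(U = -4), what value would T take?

Under do(U=-4), the mechanism U := 3Q - 5 is discarded; U is fixed at -4.
S = |Q - U|  [with Q=6, U=-4]  = 10
T = U^2 + S  [with U=-4, S=10]  = 26

26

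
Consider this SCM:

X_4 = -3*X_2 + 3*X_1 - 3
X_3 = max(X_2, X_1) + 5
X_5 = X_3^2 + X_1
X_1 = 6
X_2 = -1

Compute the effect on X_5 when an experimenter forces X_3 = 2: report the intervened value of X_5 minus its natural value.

-117

do(X_3=2) replaces the equation X_3 = max(X_2, X_1) + 5 with the constant X_3 = 2.
X_5 = X_3^2 + X_1  [with X_3=2, X_1=6]  = 10
Without intervention: X_3 = max(X_2, X_1) + 5  [with X_2=-1, X_1=6]  = 11; X_5 = X_3^2 + X_1  [with X_3=11, X_1=6]  = 127.
Change = 10 − 127 = -117.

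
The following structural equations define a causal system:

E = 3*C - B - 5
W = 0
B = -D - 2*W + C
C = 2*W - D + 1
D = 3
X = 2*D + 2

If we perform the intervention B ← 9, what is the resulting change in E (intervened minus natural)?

-14

Intervening sets B = 9 and removes its equation (B = -D - 2*W + C).
C = 2*W - D + 1  [with W=0, D=3]  = -2
E = 3*C - B - 5  [with C=-2, B=9]  = -20
Without intervention: C = 2*W - D + 1  [with W=0, D=3]  = -2; B = -D - 2*W + C  [with D=3, W=0, C=-2]  = -5; E = 3*C - B - 5  [with C=-2, B=-5]  = -6.
Change = -20 − (-6) = -14.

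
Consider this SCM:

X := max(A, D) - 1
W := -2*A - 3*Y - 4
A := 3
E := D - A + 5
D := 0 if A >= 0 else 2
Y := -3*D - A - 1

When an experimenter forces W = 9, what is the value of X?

2

do(W=9) replaces the equation W := -2*A - 3*Y - 4 with the constant W = 9.
Since X is not a descendant of the intervened variable, it is unaffected.
D = 0 if A >= 0 else 2  [with A=3]  = 0
X = max(A, D) - 1  [with A=3, D=0]  = 2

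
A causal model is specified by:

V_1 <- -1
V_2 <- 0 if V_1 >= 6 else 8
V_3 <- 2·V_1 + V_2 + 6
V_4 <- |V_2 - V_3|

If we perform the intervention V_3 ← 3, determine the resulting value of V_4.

5

The intervention breaks the incoming arrows to V_3: V_3 <- 2·V_1 + V_2 + 6 no longer applies, and V_3 = 3.
V_2 = 0 if V_1 >= 6 else 8  [with V_1=-1]  = 8
V_4 = |V_2 - V_3|  [with V_2=8, V_3=3]  = 5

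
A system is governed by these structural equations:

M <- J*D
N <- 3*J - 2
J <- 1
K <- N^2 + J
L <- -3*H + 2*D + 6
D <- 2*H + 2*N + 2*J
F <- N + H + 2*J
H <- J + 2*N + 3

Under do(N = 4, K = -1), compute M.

34

Setting N = 4, K = -1 by intervention discards those variables' equations.
H = J + 2*N + 3  [with J=1, N=4]  = 12
D = 2*H + 2*N + 2*J  [with H=12, N=4, J=1]  = 34
M = J*D  [with J=1, D=34]  = 34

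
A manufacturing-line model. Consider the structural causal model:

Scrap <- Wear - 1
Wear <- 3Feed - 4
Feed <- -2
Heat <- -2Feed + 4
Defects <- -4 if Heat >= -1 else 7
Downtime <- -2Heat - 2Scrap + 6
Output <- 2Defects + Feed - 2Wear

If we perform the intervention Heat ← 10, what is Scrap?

-11

do(Heat=10) replaces the equation Heat <- -2Feed + 4 with the constant Heat = 10.
Since Scrap is not a descendant of the intervened variable, it is unaffected.
Wear = 3Feed - 4  [with Feed=-2]  = -10
Scrap = Wear - 1  [with Wear=-10]  = -11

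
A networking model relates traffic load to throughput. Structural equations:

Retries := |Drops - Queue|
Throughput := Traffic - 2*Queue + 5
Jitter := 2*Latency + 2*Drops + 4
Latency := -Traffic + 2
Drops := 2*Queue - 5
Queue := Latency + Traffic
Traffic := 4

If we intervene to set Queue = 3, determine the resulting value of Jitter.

2

The intervention breaks the incoming arrows to Queue: Queue := Latency + Traffic no longer applies, and Queue = 3.
Latency = -Traffic + 2  [with Traffic=4]  = -2
Drops = 2*Queue - 5  [with Queue=3]  = 1
Jitter = 2*Latency + 2*Drops + 4  [with Latency=-2, Drops=1]  = 2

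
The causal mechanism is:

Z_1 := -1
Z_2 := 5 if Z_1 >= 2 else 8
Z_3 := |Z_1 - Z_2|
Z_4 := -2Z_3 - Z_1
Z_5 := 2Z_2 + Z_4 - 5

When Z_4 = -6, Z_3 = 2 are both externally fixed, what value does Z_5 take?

5

The joint intervention fixes Z_4 = -6, Z_3 = 2, removing each variable's own equation.
Z_2 = 5 if Z_1 >= 2 else 8  [with Z_1=-1]  = 8
Z_5 = 2Z_2 + Z_4 - 5  [with Z_2=8, Z_4=-6]  = 5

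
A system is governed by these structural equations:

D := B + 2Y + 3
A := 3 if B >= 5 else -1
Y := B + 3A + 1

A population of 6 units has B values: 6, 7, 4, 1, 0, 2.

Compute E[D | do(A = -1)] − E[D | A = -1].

4.75

Under do(A=-1), A's equation is replaced by A=-1 for every unit. Per-unit D: 17, 20, 11, 2, -1, 5. Mean = 9.
Conditioning on A=-1 selects the 4 unit(s) with B ∈ {4, 1, 0, 2}. Their D values: 11, 2, -1, 5. Mean = 4.25.
Difference = 9 − 4.25 = 4.75.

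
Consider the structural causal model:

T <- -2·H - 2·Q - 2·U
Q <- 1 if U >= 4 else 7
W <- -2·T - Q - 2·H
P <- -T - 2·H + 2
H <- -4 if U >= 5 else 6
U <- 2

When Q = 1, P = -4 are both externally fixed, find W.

23

Setting Q = 1, P = -4 by intervention discards those variables' equations.
H = -4 if U >= 5 else 6  [with U=2]  = 6
T = -2·H - 2·Q - 2·U  [with H=6, Q=1, U=2]  = -18
W = -2·T - Q - 2·H  [with T=-18, Q=1, H=6]  = 23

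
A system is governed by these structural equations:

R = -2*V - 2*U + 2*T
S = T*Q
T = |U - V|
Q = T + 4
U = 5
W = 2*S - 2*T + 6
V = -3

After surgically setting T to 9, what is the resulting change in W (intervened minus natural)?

The intervention breaks the incoming arrows to T: T = |U - V| no longer applies, and T = 9.
Q = T + 4  [with T=9]  = 13
S = T*Q  [with T=9, Q=13]  = 117
W = 2*S - 2*T + 6  [with S=117, T=9]  = 222
Without intervention: T = |U - V|  [with U=5, V=-3]  = 8; Q = T + 4  [with T=8]  = 12; S = T*Q  [with T=8, Q=12]  = 96; W = 2*S - 2*T + 6  [with S=96, T=8]  = 182.
Change = 222 − 182 = 40.

40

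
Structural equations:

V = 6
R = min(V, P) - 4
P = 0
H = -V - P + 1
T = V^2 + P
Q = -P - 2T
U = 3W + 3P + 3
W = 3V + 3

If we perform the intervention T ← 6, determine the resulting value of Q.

-12

The intervention breaks the incoming arrows to T: T = V^2 + P no longer applies, and T = 6.
Q = -P - 2T  [with P=0, T=6]  = -12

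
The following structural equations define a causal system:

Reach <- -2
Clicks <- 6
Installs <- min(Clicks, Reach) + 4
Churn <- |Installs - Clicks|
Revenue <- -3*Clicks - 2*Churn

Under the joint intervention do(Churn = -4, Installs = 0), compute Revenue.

The joint intervention fixes Churn = -4, Installs = 0, removing each variable's own equation.
Revenue = -3*Clicks - 2*Churn  [with Clicks=6, Churn=-4]  = -10

-10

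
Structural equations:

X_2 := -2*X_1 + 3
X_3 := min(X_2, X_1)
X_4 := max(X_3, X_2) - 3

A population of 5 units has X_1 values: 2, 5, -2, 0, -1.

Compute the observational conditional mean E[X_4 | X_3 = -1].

-1

Observing X_3=-1 restricts to units where X_3's equation naturally yields -1: X_1 ∈ {2, -1}. In that subpopulation X_4 = -4, 2, mean -1.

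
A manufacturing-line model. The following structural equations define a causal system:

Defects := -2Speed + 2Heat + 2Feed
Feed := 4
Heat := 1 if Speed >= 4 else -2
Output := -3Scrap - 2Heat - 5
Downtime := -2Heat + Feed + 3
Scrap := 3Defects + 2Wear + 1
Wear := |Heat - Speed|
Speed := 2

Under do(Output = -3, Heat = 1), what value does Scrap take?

21

Setting Output = -3, Heat = 1 by intervention discards those variables' equations.
Wear = |Heat - Speed|  [with Heat=1, Speed=2]  = 1
Defects = -2Speed + 2Heat + 2Feed  [with Speed=2, Heat=1, Feed=4]  = 6
Scrap = 3Defects + 2Wear + 1  [with Defects=6, Wear=1]  = 21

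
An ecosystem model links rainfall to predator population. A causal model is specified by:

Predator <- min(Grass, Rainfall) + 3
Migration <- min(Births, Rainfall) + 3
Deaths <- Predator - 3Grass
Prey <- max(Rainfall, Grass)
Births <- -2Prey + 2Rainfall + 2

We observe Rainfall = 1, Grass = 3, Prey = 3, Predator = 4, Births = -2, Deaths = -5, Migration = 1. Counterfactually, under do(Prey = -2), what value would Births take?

do(Prey=-2) replaces the equation Prey <- max(Rainfall, Grass) with the constant Prey = -2.
Births = -2Prey + 2Rainfall + 2  [with Prey=-2, Rainfall=1]  = 8

8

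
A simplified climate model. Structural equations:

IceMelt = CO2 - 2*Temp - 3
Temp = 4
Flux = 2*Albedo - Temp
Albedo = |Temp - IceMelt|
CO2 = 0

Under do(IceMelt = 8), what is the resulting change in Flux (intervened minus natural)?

-22

do(IceMelt=8) replaces the equation IceMelt = CO2 - 2*Temp - 3 with the constant IceMelt = 8.
Albedo = |Temp - IceMelt|  [with Temp=4, IceMelt=8]  = 4
Flux = 2*Albedo - Temp  [with Albedo=4, Temp=4]  = 4
Without intervention: IceMelt = CO2 - 2*Temp - 3  [with CO2=0, Temp=4]  = -11; Albedo = |Temp - IceMelt|  [with Temp=4, IceMelt=-11]  = 15; Flux = 2*Albedo - Temp  [with Albedo=15, Temp=4]  = 26.
Change = 4 − 26 = -22.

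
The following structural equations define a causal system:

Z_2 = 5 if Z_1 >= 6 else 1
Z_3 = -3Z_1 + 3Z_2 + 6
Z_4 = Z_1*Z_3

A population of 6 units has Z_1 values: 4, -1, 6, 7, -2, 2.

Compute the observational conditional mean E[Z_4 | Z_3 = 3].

E[Z_4|Z_3=3] averages over only the 2 units with Z_3=3 (Z_1 = 6, 2): Z_4 = 18, 6, mean 12.

12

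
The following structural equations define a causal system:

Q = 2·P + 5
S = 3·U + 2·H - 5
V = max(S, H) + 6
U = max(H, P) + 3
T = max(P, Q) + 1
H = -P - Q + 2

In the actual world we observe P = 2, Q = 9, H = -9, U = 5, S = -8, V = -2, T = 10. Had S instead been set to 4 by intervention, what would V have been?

The intervention breaks the incoming arrows to S: S = 3·U + 2·H - 5 no longer applies, and S = 4.
Q = 2·P + 5  [with P=2]  = 9
H = -P - Q + 2  [with P=2, Q=9]  = -9
V = max(S, H) + 6  [with S=4, H=-9]  = 10

10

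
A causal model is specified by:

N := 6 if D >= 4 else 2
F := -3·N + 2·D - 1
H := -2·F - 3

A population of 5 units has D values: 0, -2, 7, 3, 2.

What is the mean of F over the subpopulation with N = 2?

-5.5

Conditioning on N=2 selects the 4 unit(s) with D ∈ {0, -2, 3, 2}. Their F values: -7, -11, -1, -3. Mean = -5.5.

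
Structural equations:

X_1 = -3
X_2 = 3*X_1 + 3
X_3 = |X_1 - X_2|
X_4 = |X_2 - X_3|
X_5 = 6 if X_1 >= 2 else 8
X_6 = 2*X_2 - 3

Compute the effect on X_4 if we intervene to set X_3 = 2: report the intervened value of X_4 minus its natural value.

The intervention breaks the incoming arrows to X_3: X_3 = |X_1 - X_2| no longer applies, and X_3 = 2.
X_2 = 3*X_1 + 3  [with X_1=-3]  = -6
X_4 = |X_2 - X_3|  [with X_2=-6, X_3=2]  = 8
Without intervention: X_2 = 3*X_1 + 3  [with X_1=-3]  = -6; X_3 = |X_1 - X_2|  [with X_1=-3, X_2=-6]  = 3; X_4 = |X_2 - X_3|  [with X_2=-6, X_3=3]  = 9.
Change = 8 − 9 = -1.

-1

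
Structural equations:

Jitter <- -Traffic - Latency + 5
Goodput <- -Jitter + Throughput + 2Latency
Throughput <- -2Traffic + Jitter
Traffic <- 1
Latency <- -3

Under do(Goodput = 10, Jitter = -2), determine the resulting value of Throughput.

-4

Under do(Goodput = 10, Jitter = -2), each intervened variable's structural equation is replaced by its fixed value.
Throughput = -2Traffic + Jitter  [with Traffic=1, Jitter=-2]  = -4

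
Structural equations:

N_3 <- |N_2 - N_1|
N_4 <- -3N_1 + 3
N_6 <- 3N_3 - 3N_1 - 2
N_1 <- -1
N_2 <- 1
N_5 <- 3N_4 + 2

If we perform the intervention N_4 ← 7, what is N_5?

Intervening sets N_4 = 7 and removes its equation (N_4 <- -3N_1 + 3).
N_5 = 3N_4 + 2  [with N_4=7]  = 23

23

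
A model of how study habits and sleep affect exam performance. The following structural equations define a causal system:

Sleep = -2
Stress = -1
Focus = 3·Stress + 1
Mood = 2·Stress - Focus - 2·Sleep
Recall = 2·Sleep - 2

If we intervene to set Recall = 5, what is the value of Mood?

4

The intervention breaks the incoming arrows to Recall: Recall = 2·Sleep - 2 no longer applies, and Recall = 5.
Since Mood is not a descendant of the intervened variable, it is unaffected.
Focus = 3·Stress + 1  [with Stress=-1]  = -2
Mood = 2·Stress - Focus - 2·Sleep  [with Stress=-1, Focus=-2, Sleep=-2]  = 4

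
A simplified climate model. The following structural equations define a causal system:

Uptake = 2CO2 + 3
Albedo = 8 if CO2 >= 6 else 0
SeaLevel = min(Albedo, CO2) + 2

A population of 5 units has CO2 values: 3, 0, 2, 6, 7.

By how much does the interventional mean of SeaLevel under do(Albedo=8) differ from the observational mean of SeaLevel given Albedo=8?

The intervention sets Albedo=8 in all 5 units regardless of CO2. Recomputing SeaLevel per unit gives 5, 2, 4, 8, 9; average 5.6.
Observing Albedo=8 restricts to units where Albedo's equation naturally yields 8: CO2 ∈ {6, 7}. In that subpopulation SeaLevel = 8, 9, mean 8.5.
Difference = 5.6 − 8.5 = -2.9.

-2.9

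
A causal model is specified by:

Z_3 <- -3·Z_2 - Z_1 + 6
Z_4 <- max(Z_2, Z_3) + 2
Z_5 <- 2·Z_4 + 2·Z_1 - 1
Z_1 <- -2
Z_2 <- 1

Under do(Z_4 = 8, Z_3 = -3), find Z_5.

11

The joint intervention fixes Z_4 = 8, Z_3 = -3, removing each variable's own equation.
Z_5 = 2·Z_4 + 2·Z_1 - 1  [with Z_4=8, Z_1=-2]  = 11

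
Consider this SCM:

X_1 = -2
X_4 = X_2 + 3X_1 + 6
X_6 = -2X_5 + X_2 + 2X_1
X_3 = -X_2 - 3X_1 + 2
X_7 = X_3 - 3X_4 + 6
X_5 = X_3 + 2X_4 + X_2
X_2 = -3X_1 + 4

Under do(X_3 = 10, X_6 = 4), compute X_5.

The joint intervention fixes X_3 = 10, X_6 = 4, removing each variable's own equation.
X_2 = -3X_1 + 4  [with X_1=-2]  = 10
X_4 = X_2 + 3X_1 + 6  [with X_2=10, X_1=-2]  = 10
X_5 = X_3 + 2X_4 + X_2  [with X_3=10, X_4=10, X_2=10]  = 40

40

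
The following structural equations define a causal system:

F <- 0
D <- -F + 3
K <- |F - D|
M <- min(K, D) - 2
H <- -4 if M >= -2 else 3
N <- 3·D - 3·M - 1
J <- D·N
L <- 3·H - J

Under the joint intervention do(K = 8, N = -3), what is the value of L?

Setting K = 8, N = -3 by intervention discards those variables' equations.
D = -F + 3  [with F=0]  = 3
M = min(K, D) - 2  [with K=8, D=3]  = 1
H = -4 if M >= -2 else 3  [with M=1]  = -4
J = D·N  [with D=3, N=-3]  = -9
L = 3·H - J  [with H=-4, J=-9]  = -3

-3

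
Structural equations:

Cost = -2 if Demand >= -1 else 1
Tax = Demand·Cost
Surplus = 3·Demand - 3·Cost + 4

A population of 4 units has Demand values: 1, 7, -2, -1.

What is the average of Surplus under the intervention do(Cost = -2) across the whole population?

13.75

The intervention sets Cost=-2 in all 4 units regardless of Demand. Recomputing Surplus per unit gives 13, 31, 4, 7; average 13.75.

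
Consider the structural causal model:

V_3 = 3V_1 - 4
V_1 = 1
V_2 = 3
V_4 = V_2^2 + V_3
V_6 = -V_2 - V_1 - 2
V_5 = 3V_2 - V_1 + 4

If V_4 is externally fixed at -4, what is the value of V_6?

Under do(V_4=-4), the mechanism V_4 = V_2^2 + V_3 is discarded; V_4 is fixed at -4.
Since V_6 is not a descendant of the intervened variable, it is unaffected.
V_6 = -V_2 - V_1 - 2  [with V_2=3, V_1=1]  = -6

-6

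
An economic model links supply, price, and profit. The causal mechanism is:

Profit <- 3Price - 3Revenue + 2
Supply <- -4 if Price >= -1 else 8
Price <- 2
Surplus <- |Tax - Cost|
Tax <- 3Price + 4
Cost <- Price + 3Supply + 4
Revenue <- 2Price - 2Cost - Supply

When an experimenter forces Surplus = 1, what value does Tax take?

10

The intervention breaks the incoming arrows to Surplus: Surplus <- |Tax - Cost| no longer applies, and Surplus = 1.
Tax is not downstream of the intervention, so its value is determined by the original equations.
Tax = 3Price + 4  [with Price=2]  = 10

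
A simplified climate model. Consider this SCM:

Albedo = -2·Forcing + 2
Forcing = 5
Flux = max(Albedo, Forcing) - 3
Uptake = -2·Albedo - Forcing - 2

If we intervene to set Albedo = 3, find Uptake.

Under do(Albedo=3), the mechanism Albedo = -2·Forcing + 2 is discarded; Albedo is fixed at 3.
Uptake = -2·Albedo - Forcing - 2  [with Albedo=3, Forcing=5]  = -13

-13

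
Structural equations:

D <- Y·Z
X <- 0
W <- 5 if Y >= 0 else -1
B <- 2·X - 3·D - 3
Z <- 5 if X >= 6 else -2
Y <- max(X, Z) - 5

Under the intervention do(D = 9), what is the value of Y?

-5

Under do(D=9), the mechanism D <- Y·Z is discarded; D is fixed at 9.
Since Y is not a descendant of the intervened variable, it is unaffected.
Z = 5 if X >= 6 else -2  [with X=0]  = -2
Y = max(X, Z) - 5  [with X=0, Z=-2]  = -5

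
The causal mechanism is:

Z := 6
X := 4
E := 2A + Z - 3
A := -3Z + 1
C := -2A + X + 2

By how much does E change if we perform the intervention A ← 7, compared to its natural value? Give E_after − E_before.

48

do(A=7) replaces the equation A := -3Z + 1 with the constant A = 7.
E = 2A + Z - 3  [with A=7, Z=6]  = 17
Without intervention: A = -3Z + 1  [with Z=6]  = -17; E = 2A + Z - 3  [with A=-17, Z=6]  = -31.
Change = 17 − (-31) = 48.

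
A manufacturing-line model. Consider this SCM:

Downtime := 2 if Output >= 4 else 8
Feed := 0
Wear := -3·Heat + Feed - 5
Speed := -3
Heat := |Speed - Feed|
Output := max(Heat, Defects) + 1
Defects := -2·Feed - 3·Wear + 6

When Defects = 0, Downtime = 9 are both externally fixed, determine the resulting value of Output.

4

Under do(Defects = 0, Downtime = 9), each intervened variable's structural equation is replaced by its fixed value.
Heat = |Speed - Feed|  [with Speed=-3, Feed=0]  = 3
Output = max(Heat, Defects) + 1  [with Heat=3, Defects=0]  = 4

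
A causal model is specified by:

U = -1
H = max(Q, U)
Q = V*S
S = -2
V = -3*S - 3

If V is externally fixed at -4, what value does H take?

do(V=-4) replaces the equation V = -3*S - 3 with the constant V = -4.
Q = V*S  [with V=-4, S=-2]  = 8
H = max(Q, U)  [with Q=8, U=-1]  = 8

8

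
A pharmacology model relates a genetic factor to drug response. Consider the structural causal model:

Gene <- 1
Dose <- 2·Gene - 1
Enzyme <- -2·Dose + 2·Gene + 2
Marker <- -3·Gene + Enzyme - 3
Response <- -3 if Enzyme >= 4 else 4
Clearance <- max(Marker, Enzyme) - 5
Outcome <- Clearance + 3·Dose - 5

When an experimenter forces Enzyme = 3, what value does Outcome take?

The intervention breaks the incoming arrows to Enzyme: Enzyme <- -2·Dose + 2·Gene + 2 no longer applies, and Enzyme = 3.
Dose = 2·Gene - 1  [with Gene=1]  = 1
Marker = -3·Gene + Enzyme - 3  [with Gene=1, Enzyme=3]  = -3
Clearance = max(Marker, Enzyme) - 5  [with Marker=-3, Enzyme=3]  = -2
Outcome = Clearance + 3·Dose - 5  [with Clearance=-2, Dose=1]  = -4

-4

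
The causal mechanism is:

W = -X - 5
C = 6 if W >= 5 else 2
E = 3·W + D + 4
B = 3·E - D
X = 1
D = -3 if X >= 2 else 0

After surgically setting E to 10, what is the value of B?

30

The intervention breaks the incoming arrows to E: E = 3·W + D + 4 no longer applies, and E = 10.
D = -3 if X >= 2 else 0  [with X=1]  = 0
B = 3·E - D  [with E=10, D=0]  = 30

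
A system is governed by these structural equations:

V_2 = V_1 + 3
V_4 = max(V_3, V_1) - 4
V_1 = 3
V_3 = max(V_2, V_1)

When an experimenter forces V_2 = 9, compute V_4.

5

Under do(V_2=9), the mechanism V_2 = V_1 + 3 is discarded; V_2 is fixed at 9.
V_3 = max(V_2, V_1)  [with V_2=9, V_1=3]  = 9
V_4 = max(V_3, V_1) - 4  [with V_3=9, V_1=3]  = 5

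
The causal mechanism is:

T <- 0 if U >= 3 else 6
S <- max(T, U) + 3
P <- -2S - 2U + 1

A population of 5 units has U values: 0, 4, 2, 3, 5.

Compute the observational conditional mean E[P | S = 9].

-19

Observing S=9 restricts to units where S's equation naturally yields 9: U ∈ {0, 2}. In that subpopulation P = -17, -21, mean -19.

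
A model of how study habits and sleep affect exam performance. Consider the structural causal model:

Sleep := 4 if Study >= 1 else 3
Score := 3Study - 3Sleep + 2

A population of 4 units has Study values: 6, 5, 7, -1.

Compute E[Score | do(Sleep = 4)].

do(Sleep=4) breaks Sleep's dependence on Study. With Sleep=4 fixed, Score across the units is 8, 5, 11, -13, mean 2.75.

2.75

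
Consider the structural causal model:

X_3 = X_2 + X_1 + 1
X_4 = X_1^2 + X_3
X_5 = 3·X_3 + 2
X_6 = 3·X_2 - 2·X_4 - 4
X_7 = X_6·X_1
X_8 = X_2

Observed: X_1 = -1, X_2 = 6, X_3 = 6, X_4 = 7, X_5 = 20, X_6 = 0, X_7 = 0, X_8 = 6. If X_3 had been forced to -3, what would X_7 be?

The intervention breaks the incoming arrows to X_3: X_3 = X_2 + X_1 + 1 no longer applies, and X_3 = -3.
X_4 = X_1^2 + X_3  [with X_1=-1, X_3=-3]  = -2
X_6 = 3·X_2 - 2·X_4 - 4  [with X_2=6, X_4=-2]  = 18
X_7 = X_6·X_1  [with X_6=18, X_1=-1]  = -18

-18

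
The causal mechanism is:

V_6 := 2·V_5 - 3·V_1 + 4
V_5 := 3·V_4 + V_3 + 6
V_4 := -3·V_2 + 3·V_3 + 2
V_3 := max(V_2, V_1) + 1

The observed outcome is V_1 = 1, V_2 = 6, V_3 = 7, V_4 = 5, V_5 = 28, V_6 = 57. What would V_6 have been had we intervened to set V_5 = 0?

1

The intervention breaks the incoming arrows to V_5: V_5 := 3·V_4 + V_3 + 6 no longer applies, and V_5 = 0.
V_6 = 2·V_5 - 3·V_1 + 4  [with V_5=0, V_1=1]  = 1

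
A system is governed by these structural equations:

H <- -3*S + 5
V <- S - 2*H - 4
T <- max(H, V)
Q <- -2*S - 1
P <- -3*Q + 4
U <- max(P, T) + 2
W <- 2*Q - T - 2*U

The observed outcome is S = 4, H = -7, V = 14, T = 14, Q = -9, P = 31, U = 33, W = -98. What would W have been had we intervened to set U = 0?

do(U=0) replaces the equation U <- max(P, T) + 2 with the constant U = 0.
H = -3*S + 5  [with S=4]  = -7
V = S - 2*H - 4  [with S=4, H=-7]  = 14
T = max(H, V)  [with H=-7, V=14]  = 14
Q = -2*S - 1  [with S=4]  = -9
W = 2*Q - T - 2*U  [with Q=-9, T=14, U=0]  = -32

-32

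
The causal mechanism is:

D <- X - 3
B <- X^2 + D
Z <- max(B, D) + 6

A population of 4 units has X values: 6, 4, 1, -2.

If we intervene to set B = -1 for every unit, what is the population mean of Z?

do(B=-1) breaks B's dependence on X. With B=-1 fixed, Z across the units is 9, 7, 5, 5, mean 6.5.

6.5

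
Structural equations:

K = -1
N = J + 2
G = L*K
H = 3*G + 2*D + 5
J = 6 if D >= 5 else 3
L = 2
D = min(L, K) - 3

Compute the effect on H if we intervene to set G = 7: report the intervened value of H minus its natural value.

27

The intervention breaks the incoming arrows to G: G = L*K no longer applies, and G = 7.
D = min(L, K) - 3  [with L=2, K=-1]  = -4
H = 3*G + 2*D + 5  [with G=7, D=-4]  = 18
Without intervention: D = min(L, K) - 3  [with L=2, K=-1]  = -4; G = L*K  [with L=2, K=-1]  = -2; H = 3*G + 2*D + 5  [with G=-2, D=-4]  = -9.
Change = 18 − (-9) = 27.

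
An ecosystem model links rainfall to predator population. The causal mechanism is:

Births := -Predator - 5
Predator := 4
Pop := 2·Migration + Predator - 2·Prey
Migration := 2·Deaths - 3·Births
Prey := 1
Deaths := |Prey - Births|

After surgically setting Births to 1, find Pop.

-4

The intervention breaks the incoming arrows to Births: Births := -Predator - 5 no longer applies, and Births = 1.
Deaths = |Prey - Births|  [with Prey=1, Births=1]  = 0
Migration = 2·Deaths - 3·Births  [with Deaths=0, Births=1]  = -3
Pop = 2·Migration + Predator - 2·Prey  [with Migration=-3, Predator=4, Prey=1]  = -4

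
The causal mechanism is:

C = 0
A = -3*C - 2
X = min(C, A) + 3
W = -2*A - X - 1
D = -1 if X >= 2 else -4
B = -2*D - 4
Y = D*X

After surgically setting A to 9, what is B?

-2

Under do(A=9), the mechanism A = -3*C - 2 is discarded; A is fixed at 9.
X = min(C, A) + 3  [with C=0, A=9]  = 3
D = -1 if X >= 2 else -4  [with X=3]  = -1
B = -2*D - 4  [with D=-1]  = -2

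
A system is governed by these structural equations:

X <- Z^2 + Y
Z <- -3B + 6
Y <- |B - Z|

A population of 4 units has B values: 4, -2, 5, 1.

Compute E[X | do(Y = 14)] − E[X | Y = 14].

The intervention sets Y=14 in all 4 units regardless of B. Recomputing X per unit gives 50, 158, 95, 23; average 81.5.
Conditioning on Y=14 selects the 2 unit(s) with B ∈ {-2, 5}. Their X values: 158, 95. Mean = 126.5.
Difference = 81.5 − 126.5 = -45.

-45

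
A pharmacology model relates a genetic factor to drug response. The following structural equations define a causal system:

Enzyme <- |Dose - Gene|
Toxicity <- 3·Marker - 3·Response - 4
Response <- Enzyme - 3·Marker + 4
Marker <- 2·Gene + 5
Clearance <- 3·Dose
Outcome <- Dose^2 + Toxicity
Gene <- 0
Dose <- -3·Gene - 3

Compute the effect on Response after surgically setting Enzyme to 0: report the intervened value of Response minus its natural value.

-3

do(Enzyme=0) replaces the equation Enzyme <- |Dose - Gene| with the constant Enzyme = 0.
Marker = 2·Gene + 5  [with Gene=0]  = 5
Response = Enzyme - 3·Marker + 4  [with Enzyme=0, Marker=5]  = -11
Without intervention: Dose = -3·Gene - 3  [with Gene=0]  = -3; Enzyme = |Dose - Gene|  [with Dose=-3, Gene=0]  = 3; Marker = 2·Gene + 5  [with Gene=0]  = 5; Response = Enzyme - 3·Marker + 4  [with Enzyme=3, Marker=5]  = -8.
Change = -11 − (-8) = -3.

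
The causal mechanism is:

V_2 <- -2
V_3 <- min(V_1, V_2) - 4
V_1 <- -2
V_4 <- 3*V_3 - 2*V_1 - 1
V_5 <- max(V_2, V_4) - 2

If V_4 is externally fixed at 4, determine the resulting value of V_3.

Under do(V_4=4), the mechanism V_4 <- 3*V_3 - 2*V_1 - 1 is discarded; V_4 is fixed at 4.
Since V_3 is not a descendant of the intervened variable, it is unaffected.
V_3 = min(V_1, V_2) - 4  [with V_1=-2, V_2=-2]  = -6

-6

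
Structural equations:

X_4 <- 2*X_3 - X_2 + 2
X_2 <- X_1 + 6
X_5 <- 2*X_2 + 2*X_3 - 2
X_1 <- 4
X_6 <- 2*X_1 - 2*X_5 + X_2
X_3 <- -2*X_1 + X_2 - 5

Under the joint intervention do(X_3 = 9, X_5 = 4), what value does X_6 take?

Setting X_3 = 9, X_5 = 4 by intervention discards those variables' equations.
X_2 = X_1 + 6  [with X_1=4]  = 10
X_6 = 2*X_1 - 2*X_5 + X_2  [with X_1=4, X_5=4, X_2=10]  = 10

10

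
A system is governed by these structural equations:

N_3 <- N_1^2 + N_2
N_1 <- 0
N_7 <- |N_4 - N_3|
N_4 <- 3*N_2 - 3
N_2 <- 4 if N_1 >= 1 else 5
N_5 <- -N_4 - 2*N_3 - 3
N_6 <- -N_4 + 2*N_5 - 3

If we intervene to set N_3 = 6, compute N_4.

The intervention breaks the incoming arrows to N_3: N_3 <- N_1^2 + N_2 no longer applies, and N_3 = 6.
N_4 is not downstream of the intervention, so its value is determined by the original equations.
N_2 = 4 if N_1 >= 1 else 5  [with N_1=0]  = 5
N_4 = 3*N_2 - 3  [with N_2=5]  = 12

12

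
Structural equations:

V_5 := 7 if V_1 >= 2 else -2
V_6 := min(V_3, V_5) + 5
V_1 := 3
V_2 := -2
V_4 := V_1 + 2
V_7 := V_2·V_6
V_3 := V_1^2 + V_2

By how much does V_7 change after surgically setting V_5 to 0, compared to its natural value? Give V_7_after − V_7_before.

14

Under do(V_5=0), the mechanism V_5 := 7 if V_1 >= 2 else -2 is discarded; V_5 is fixed at 0.
V_3 = V_1^2 + V_2  [with V_1=3, V_2=-2]  = 7
V_6 = min(V_3, V_5) + 5  [with V_3=7, V_5=0]  = 5
V_7 = V_2·V_6  [with V_2=-2, V_6=5]  = -10
Without intervention: V_3 = V_1^2 + V_2  [with V_1=3, V_2=-2]  = 7; V_5 = 7 if V_1 >= 2 else -2  [with V_1=3]  = 7; V_6 = min(V_3, V_5) + 5  [with V_3=7, V_5=7]  = 12; V_7 = V_2·V_6  [with V_2=-2, V_6=12]  = -24.
Change = -10 − (-24) = 14.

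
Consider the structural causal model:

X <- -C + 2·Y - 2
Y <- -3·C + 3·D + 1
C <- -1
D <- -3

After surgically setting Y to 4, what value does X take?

The intervention breaks the incoming arrows to Y: Y <- -3·C + 3·D + 1 no longer applies, and Y = 4.
X = -C + 2·Y - 2  [with C=-1, Y=4]  = 7

7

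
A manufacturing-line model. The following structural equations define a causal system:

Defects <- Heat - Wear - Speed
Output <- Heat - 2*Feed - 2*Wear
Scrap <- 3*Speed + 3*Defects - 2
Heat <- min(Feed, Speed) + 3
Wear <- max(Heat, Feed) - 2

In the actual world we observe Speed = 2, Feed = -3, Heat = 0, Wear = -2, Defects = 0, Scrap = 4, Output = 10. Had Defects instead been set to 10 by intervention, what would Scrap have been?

The intervention breaks the incoming arrows to Defects: Defects <- Heat - Wear - Speed no longer applies, and Defects = 10.
Scrap = 3*Speed + 3*Defects - 2  [with Speed=2, Defects=10]  = 34

34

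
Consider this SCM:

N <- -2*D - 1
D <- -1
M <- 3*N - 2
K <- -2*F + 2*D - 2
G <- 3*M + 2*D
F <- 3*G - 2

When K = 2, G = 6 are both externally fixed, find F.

16

Setting K = 2, G = 6 by intervention discards those variables' equations.
F = 3*G - 2  [with G=6]  = 16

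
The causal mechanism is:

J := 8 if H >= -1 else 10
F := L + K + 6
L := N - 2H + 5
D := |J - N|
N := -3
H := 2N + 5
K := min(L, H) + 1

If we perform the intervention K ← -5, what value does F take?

The intervention breaks the incoming arrows to K: K := min(L, H) + 1 no longer applies, and K = -5.
H = 2N + 5  [with N=-3]  = -1
L = N - 2H + 5  [with N=-3, H=-1]  = 4
F = L + K + 6  [with L=4, K=-5]  = 5

5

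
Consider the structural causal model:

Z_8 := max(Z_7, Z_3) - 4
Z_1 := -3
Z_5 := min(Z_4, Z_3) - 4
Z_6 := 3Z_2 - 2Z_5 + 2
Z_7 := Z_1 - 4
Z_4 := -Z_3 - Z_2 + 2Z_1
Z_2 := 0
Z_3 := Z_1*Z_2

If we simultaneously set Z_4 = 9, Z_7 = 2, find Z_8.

Setting Z_4 = 9, Z_7 = 2 by intervention discards those variables' equations.
Z_3 = Z_1*Z_2  [with Z_1=-3, Z_2=0]  = 0
Z_8 = max(Z_7, Z_3) - 4  [with Z_7=2, Z_3=0]  = -2

-2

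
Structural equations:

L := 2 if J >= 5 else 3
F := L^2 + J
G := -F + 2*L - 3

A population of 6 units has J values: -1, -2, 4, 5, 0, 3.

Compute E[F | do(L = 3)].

do(L=3) breaks L's dependence on J. With L=3 fixed, F across the units is 8, 7, 13, 14, 9, 12, mean 10.5.

10.5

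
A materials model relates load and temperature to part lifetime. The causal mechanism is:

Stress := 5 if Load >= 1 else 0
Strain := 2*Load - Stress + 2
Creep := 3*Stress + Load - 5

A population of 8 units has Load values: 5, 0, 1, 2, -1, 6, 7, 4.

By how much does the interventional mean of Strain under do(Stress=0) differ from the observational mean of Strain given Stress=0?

Under do(Stress=0), Stress's equation is replaced by Stress=0 for every unit. Per-unit Strain: 12, 2, 4, 6, 0, 14, 16, 10. Mean = 8.
Observing Stress=0 restricts to units where Stress's equation naturally yields 0: Load ∈ {0, -1}. In that subpopulation Strain = 2, 0, mean 1.
Difference = 8 − 1 = 7.

7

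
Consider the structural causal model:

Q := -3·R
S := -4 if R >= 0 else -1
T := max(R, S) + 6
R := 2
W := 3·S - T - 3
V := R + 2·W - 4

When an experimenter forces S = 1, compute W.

-8

Under do(S=1), the mechanism S := -4 if R >= 0 else -1 is discarded; S is fixed at 1.
T = max(R, S) + 6  [with R=2, S=1]  = 8
W = 3·S - T - 3  [with S=1, T=8]  = -8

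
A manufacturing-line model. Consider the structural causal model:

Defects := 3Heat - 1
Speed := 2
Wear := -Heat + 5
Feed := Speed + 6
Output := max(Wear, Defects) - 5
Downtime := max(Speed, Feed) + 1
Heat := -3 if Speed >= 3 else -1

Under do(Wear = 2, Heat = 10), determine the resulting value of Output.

24

The joint intervention fixes Wear = 2, Heat = 10, removing each variable's own equation.
Defects = 3Heat - 1  [with Heat=10]  = 29
Output = max(Wear, Defects) - 5  [with Wear=2, Defects=29]  = 24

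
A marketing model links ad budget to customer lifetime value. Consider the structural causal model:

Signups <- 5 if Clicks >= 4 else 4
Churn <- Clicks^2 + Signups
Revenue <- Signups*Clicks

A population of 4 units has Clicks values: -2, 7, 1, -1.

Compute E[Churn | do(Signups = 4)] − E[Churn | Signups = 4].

The intervention sets Signups=4 in all 4 units regardless of Clicks. Recomputing Churn per unit gives 8, 53, 5, 5; average 17.75.
Conditioning on Signups=4 selects the 3 unit(s) with Clicks ∈ {-2, 1, -1}. Their Churn values: 8, 5, 5. Mean = 6.
Difference = 17.75 − 6 = 11.75.

11.75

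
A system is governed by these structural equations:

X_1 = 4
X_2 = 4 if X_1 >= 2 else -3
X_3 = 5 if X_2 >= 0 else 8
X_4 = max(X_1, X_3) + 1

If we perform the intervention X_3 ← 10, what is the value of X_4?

11

The intervention breaks the incoming arrows to X_3: X_3 = 5 if X_2 >= 0 else 8 no longer applies, and X_3 = 10.
X_4 = max(X_1, X_3) + 1  [with X_1=4, X_3=10]  = 11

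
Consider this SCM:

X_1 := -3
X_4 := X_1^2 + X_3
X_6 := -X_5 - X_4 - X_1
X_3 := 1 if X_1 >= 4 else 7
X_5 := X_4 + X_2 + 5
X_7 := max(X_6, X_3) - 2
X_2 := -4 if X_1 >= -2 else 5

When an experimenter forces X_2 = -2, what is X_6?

Under do(X_2=-2), the mechanism X_2 := -4 if X_1 >= -2 else 5 is discarded; X_2 is fixed at -2.
X_3 = 1 if X_1 >= 4 else 7  [with X_1=-3]  = 7
X_4 = X_1^2 + X_3  [with X_1=-3, X_3=7]  = 16
X_5 = X_4 + X_2 + 5  [with X_4=16, X_2=-2]  = 19
X_6 = -X_5 - X_4 - X_1  [with X_5=19, X_4=16, X_1=-3]  = -32

-32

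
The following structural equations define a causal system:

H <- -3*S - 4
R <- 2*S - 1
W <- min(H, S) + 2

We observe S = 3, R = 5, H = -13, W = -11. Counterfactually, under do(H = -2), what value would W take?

0

The intervention breaks the incoming arrows to H: H <- -3*S - 4 no longer applies, and H = -2.
W = min(H, S) + 2  [with H=-2, S=3]  = 0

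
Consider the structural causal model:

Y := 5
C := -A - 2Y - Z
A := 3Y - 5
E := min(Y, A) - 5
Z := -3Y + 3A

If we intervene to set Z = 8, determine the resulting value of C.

Intervening sets Z = 8 and removes its equation (Z := -3Y + 3A).
A = 3Y - 5  [with Y=5]  = 10
C = -A - 2Y - Z  [with A=10, Y=5, Z=8]  = -28

-28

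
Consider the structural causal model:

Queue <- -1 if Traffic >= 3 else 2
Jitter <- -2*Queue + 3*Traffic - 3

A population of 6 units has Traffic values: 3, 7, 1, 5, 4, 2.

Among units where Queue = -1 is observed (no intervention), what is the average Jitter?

E[Jitter|Queue=-1] averages over only the 4 units with Queue=-1 (Traffic = 3, 7, 5, 4): Jitter = 8, 20, 14, 11, mean 13.25.

13.25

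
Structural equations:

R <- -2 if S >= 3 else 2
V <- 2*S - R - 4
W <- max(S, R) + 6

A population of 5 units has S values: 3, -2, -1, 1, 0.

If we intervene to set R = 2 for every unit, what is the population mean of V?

The intervention sets R=2 in all 5 units regardless of S. Recomputing V per unit gives 0, -10, -8, -4, -6; average -5.6.

-5.6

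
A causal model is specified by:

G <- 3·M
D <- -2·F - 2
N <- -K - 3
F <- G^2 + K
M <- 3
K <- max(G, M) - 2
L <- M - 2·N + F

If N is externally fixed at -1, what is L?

The intervention breaks the incoming arrows to N: N <- -K - 3 no longer applies, and N = -1.
G = 3·M  [with M=3]  = 9
K = max(G, M) - 2  [with G=9, M=3]  = 7
F = G^2 + K  [with G=9, K=7]  = 88
L = M - 2·N + F  [with M=3, N=-1, F=88]  = 93

93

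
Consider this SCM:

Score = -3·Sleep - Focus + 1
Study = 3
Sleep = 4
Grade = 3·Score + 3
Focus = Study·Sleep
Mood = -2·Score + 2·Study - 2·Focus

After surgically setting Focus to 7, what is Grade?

-51

The intervention breaks the incoming arrows to Focus: Focus = Study·Sleep no longer applies, and Focus = 7.
Score = -3·Sleep - Focus + 1  [with Sleep=4, Focus=7]  = -18
Grade = 3·Score + 3  [with Score=-18]  = -51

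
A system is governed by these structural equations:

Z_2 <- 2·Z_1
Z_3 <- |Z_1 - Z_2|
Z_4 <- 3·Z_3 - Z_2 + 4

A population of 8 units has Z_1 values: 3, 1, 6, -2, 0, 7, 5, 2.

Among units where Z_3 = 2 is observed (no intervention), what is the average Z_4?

E[Z_4|Z_3=2] averages over only the 2 units with Z_3=2 (Z_1 = -2, 2): Z_4 = 14, 6, mean 10.

10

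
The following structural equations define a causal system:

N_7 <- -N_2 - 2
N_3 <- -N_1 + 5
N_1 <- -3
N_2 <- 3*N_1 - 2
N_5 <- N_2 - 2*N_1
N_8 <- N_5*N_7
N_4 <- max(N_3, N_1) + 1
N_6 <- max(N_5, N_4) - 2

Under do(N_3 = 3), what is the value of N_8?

-45

The intervention breaks the incoming arrows to N_3: N_3 <- -N_1 + 5 no longer applies, and N_3 = 3.
Since N_8 is not a descendant of the intervened variable, it is unaffected.
N_2 = 3*N_1 - 2  [with N_1=-3]  = -11
N_5 = N_2 - 2*N_1  [with N_2=-11, N_1=-3]  = -5
N_7 = -N_2 - 2  [with N_2=-11]  = 9
N_8 = N_5*N_7  [with N_5=-5, N_7=9]  = -45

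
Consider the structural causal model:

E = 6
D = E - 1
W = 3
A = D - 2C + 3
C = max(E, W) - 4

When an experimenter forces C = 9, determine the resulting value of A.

-10

do(C=9) replaces the equation C = max(E, W) - 4 with the constant C = 9.
D = E - 1  [with E=6]  = 5
A = D - 2C + 3  [with D=5, C=9]  = -10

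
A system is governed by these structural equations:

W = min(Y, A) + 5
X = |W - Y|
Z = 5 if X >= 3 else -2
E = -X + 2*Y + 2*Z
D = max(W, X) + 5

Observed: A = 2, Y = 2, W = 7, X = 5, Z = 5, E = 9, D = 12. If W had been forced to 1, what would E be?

The intervention breaks the incoming arrows to W: W = min(Y, A) + 5 no longer applies, and W = 1.
X = |W - Y|  [with W=1, Y=2]  = 1
Z = 5 if X >= 3 else -2  [with X=1]  = -2
E = -X + 2*Y + 2*Z  [with X=1, Y=2, Z=-2]  = -1

-1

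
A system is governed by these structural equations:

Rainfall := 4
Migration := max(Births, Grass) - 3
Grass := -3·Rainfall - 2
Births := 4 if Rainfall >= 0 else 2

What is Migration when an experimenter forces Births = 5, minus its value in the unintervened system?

The intervention breaks the incoming arrows to Births: Births := 4 if Rainfall >= 0 else 2 no longer applies, and Births = 5.
Grass = -3·Rainfall - 2  [with Rainfall=4]  = -14
Migration = max(Births, Grass) - 3  [with Births=5, Grass=-14]  = 2
Without intervention: Grass = -3·Rainfall - 2  [with Rainfall=4]  = -14; Births = 4 if Rainfall >= 0 else 2  [with Rainfall=4]  = 4; Migration = max(Births, Grass) - 3  [with Births=4, Grass=-14]  = 1.
Change = 2 − 1 = 1.

1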